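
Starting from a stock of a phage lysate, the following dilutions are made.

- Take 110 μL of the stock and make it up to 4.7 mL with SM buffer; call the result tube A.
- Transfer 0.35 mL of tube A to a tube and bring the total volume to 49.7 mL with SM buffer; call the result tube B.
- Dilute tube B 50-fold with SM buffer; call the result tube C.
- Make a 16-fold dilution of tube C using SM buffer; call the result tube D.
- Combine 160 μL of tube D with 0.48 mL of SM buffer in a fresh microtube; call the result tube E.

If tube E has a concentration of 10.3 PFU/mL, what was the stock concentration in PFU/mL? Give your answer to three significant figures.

Step 1: 110 μL brought to 4.7 mL → factor 4700/110 = 42.727
Step 2: 0.35 mL brought to 49.7 mL → factor 49.7/0.35 = 142
Step 3: 50-fold → factor 50
Step 4: 16-fold → factor 16
Step 5: 160 μL + 0.48 mL = 640 μL total → factor 640/160 = 4
Overall dilution factor = 42.727 × 142 × 50 × 16 × 4 = 1.9415 × 10^7
Stock = 10.3 PFU/mL × 1.9415 × 10^7 = 2.00 × 10^8 PFU/mL

2.00 × 10^8 PFU/mL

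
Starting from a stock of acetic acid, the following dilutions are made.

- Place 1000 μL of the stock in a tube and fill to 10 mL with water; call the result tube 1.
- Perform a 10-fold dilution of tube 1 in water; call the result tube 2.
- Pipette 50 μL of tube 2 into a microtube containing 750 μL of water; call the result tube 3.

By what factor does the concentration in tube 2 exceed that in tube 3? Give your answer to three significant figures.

Step 1: 1000 μL brought to 10 mL → factor 10000/1000 = 10
Step 2: 10-fold → factor 10
Step 3: 50 μL + 750 μL = 800 μL total → factor 800/50 = 16
Dilution factor to tube 2 = 100; to tube 3 = 1600
[tube 2]/[tube 3] = (factor to tube 3)/(factor to tube 2) = 1600/100 = 16.0

16.0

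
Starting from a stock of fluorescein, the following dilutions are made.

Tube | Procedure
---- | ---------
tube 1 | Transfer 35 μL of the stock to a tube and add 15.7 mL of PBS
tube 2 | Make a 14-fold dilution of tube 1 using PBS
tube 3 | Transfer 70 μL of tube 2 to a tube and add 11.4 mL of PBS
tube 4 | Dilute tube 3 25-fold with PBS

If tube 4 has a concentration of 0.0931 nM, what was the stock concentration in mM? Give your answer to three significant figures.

Step 1: 35 μL + 15.7 mL = 15735 μL total → factor 15735/35 = 449.57
Step 2: 14-fold → factor 14
Step 3: 70 μL + 11.4 mL = 11470 μL total → factor 11470/70 = 163.86
Step 4: 25-fold → factor 25
Overall dilution factor = 449.57 × 14 × 163.86 × 25 = 2.5783 × 10^7
Stock = 0.0931 nM × 2.5783 × 10^7 = 2.400 × 10^6 nM = 2.40 mM

2.40 mM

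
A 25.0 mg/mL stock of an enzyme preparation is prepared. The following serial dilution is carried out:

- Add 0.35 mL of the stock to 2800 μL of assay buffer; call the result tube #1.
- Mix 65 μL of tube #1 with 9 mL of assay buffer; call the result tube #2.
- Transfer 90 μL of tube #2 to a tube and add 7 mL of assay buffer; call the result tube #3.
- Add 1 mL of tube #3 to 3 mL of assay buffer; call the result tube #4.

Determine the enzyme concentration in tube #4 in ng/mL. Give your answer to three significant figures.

Step 1: 0.35 mL + 2800 μL = 3.15 mL total → factor 3.15/0.35 = 9
Step 2: 65 μL + 9 mL = 9065 μL total → factor 9065/65 = 139.46
Step 3: 90 μL + 7 mL = 7090 μL total → factor 7090/90 = 78.778
Step 4: 1 mL + 3 mL = 4 mL total → factor 4/1 = 4
Overall dilution factor = 9 × 139.46 × 78.778 × 4 = 3.9551 × 10^5
Final = 25.0 mg/mL / 3.9551 × 10^5 = 6.321 × 10^-5 mg/mL = 63.2 ng/mL

63.2 ng/mL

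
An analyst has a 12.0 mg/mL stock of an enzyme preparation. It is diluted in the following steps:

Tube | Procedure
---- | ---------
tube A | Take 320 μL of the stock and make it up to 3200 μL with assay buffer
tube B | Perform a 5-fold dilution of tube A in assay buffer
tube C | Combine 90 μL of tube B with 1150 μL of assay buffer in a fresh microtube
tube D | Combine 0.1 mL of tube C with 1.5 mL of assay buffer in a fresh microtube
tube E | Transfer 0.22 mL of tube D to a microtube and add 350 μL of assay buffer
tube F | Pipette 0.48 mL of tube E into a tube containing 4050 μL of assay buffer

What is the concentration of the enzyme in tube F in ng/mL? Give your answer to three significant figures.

Step 1: 320 μL brought to 3200 μL → factor 3200/320 = 10
Step 2: 5-fold → factor 5
Step 3: 90 μL + 1150 μL = 1240 μL total → factor 1240/90 = 13.778
Step 4: 0.1 mL + 1.5 mL = 1.6 mL total → factor 1.6/0.1 = 16
Step 5: 0.22 mL + 350 μL = 0.57 mL total → factor 0.57/0.22 = 2.5909
Step 6: 0.48 mL + 4050 μL = 4.53 mL total → factor 4.53/0.48 = 9.4375
Overall dilution factor = 10 × 5 × 13.778 × 16 × 2.5909 × 9.4375 = 2.6951 × 10^5
Final = 12.0 mg/mL / 2.6951 × 10^5 = 4.452 × 10^-5 mg/mL = 44.5 ng/mL

44.5 ng/mL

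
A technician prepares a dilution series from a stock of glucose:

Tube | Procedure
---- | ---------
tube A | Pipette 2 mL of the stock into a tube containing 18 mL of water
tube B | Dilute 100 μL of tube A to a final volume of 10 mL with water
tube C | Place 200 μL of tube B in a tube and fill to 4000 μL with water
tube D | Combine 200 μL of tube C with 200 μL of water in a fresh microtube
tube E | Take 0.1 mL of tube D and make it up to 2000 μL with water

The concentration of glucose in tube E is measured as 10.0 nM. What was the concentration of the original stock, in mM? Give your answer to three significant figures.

8.00 mM

Step 1: 2 mL + 18 mL = 20 mL total → factor 20/2 = 10
Step 2: 100 μL brought to 10 mL → factor 10000/100 = 100
Step 3: 200 μL brought to 4000 μL → factor 4000/200 = 20
Step 4: 200 μL + 200 μL = 400 μL total → factor 400/200 = 2
Step 5: 0.1 mL brought to 2000 μL → factor 2/0.1 = 20
Overall dilution factor = 10 × 100 × 20 × 2 × 20 = 8 × 10^5
Stock = 10.0 nM × 8 × 10^5 = 8.000 × 10^6 nM = 8.00 mM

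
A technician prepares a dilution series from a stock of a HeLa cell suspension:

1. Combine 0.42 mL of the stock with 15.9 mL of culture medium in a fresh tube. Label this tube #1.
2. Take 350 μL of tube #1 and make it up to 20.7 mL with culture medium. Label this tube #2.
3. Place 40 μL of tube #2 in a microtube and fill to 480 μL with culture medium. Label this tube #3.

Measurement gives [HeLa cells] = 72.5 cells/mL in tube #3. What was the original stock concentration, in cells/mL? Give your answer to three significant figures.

2.00 × 10^6 cells/mL

Step 1: 0.42 mL + 15.9 mL = 16.32 mL total → factor 16.32/0.42 = 38.857
Step 2: 350 μL brought to 20.7 mL → factor 20700/350 = 59.143
Step 3: 40 μL brought to 480 μL → factor 480/40 = 12
Overall dilution factor = 38.857 × 59.143 × 12 = 27577
Stock = 72.5 cells/mL × 27577 = 2.00 × 10^6 cells/mL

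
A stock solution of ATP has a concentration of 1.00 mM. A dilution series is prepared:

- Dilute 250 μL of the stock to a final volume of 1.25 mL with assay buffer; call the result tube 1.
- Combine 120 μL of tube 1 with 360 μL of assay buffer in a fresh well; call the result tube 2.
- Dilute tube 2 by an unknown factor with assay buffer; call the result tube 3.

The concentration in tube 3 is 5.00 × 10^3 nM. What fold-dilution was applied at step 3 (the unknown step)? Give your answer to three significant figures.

10.0-fold

Step 1: 250 μL brought to 1.25 mL → factor 1250/250 = 5
Step 2: 120 μL + 360 μL = 480 μL total → factor 480/120 = 4
Step 3: unknown factor x
Product of known-step factors = 20
Overall factor = 1.00 mM / (5.00 × 10^3 nM) = 200
x = 200 / 20 = 10.0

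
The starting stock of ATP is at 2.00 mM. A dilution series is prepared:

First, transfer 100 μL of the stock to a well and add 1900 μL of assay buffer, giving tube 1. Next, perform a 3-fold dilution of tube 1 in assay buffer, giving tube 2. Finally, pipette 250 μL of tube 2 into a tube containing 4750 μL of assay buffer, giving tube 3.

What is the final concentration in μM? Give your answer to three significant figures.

1.67 μM

Step 1: 100 μL + 1900 μL = 2000 μL total → factor 2000/100 = 20
Step 2: 3-fold → factor 3
Step 3: 250 μL + 4750 μL = 5000 μL total → factor 5000/250 = 20
Overall dilution factor = 20 × 3 × 20 = 1200
Final = 2.00 mM / 1200 = 0.001667 mM = 1.67 μM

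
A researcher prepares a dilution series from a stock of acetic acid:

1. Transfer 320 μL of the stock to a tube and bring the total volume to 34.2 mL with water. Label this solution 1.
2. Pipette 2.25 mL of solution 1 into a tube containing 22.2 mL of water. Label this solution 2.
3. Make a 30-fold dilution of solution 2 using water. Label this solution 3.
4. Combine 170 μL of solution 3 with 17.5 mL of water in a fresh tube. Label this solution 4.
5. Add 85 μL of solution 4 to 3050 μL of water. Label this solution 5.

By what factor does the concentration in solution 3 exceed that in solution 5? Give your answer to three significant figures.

Step 1: 320 μL brought to 34.2 mL → factor 34200/320 = 106.88
Step 2: 2.25 mL + 22.2 mL = 24.45 mL total → factor 24.45/2.25 = 10.867
Step 3: 30-fold → factor 30
Step 4: 170 μL + 17.5 mL = 17670 μL total → factor 17670/170 = 103.94
Step 5: 85 μL + 3050 μL = 3135 μL total → factor 3135/85 = 36.882
Dilution factor to solution 3 = 34841; to solution 5 = 1.3357 × 10^8
[solution 3]/[solution 5] = (factor to solution 5)/(factor to solution 3) = 1.3357 × 10^8/34841 = 3.83 × 10^3

3.83 × 10^3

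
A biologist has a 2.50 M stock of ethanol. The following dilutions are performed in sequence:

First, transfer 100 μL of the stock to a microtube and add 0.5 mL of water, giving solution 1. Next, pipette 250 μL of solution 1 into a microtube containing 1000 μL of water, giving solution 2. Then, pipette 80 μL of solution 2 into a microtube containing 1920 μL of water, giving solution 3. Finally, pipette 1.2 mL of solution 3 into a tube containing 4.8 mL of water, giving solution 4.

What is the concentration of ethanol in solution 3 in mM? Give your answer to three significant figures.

3.33 mM

Step 1: 100 μL + 0.5 mL = 600 μL total → factor 600/100 = 6
Step 2: 250 μL + 1000 μL = 1250 μL total → factor 1250/250 = 5
Step 3: 80 μL + 1920 μL = 2000 μL total → factor 2000/80 = 25
Dilution factor through solution 3 = 6 × 5 × 25 = 750
[solution 3] = 2.50 M / 750 = 0.003333 M = 3.33 mM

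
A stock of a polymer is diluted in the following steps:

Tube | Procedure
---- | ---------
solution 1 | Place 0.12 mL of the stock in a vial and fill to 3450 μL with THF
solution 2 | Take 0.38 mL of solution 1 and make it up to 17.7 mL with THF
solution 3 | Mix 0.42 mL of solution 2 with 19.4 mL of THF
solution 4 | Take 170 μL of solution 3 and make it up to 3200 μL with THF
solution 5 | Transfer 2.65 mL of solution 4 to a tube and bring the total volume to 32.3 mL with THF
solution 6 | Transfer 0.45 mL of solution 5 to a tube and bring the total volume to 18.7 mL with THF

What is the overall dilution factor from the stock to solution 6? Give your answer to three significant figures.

6.03 × 10^8

Step 1: 0.12 mL brought to 3450 μL → factor 3.45/0.12 = 28.75
Step 2: 0.38 mL brought to 17.7 mL → factor 17.7/0.38 = 46.579
Step 3: 0.42 mL + 19.4 mL = 19.82 mL total → factor 19.82/0.42 = 47.19
Step 4: 170 μL brought to 3200 μL → factor 3200/170 = 18.824
Step 5: 2.65 mL brought to 32.3 mL → factor 32.3/2.65 = 12.189
Step 6: 0.45 mL brought to 18.7 mL → factor 18.7/0.45 = 41.556
Overall dilution factor = 28.75 × 46.579 × 47.19 × 18.824 × 12.189 × 41.556 = 6.0252 × 10^8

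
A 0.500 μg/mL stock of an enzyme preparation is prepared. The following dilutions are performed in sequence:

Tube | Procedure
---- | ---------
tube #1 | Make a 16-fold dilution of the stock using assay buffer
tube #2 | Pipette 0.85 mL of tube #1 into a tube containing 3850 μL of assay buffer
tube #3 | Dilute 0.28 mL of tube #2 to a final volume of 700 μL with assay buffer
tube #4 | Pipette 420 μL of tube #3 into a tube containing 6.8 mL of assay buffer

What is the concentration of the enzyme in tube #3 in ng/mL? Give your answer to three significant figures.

2.26 ng/mL

Step 1: 16-fold → factor 16
Step 2: 0.85 mL + 3850 μL = 4.7 mL total → factor 4.7/0.85 = 5.5294
Step 3: 0.28 mL brought to 700 μL → factor 0.7/0.28 = 2.5
Dilution factor through tube #3 = 16 × 5.5294 × 2.5 = 221.18
[tube #3] = 0.500 μg/mL / 221.18 = 0.002261 μg/mL = 2.26 ng/mL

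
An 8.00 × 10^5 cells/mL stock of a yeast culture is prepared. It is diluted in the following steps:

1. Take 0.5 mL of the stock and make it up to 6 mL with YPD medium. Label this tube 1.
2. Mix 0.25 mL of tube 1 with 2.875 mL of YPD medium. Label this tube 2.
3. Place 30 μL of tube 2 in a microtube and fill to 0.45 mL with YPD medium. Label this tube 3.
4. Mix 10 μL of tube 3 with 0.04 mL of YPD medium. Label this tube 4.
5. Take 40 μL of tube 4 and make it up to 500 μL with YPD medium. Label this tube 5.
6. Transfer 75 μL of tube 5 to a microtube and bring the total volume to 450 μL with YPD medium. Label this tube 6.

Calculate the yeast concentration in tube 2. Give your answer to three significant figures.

5.33 × 10^3 cells/mL

Step 1: 0.5 mL brought to 6 mL → factor 6/0.5 = 12
Step 2: 0.25 mL + 2.875 mL = 3.125 mL total → factor 3.125/0.25 = 12.5
Dilution factor through tube 2 = 12 × 12.5 = 150
[tube 2] = 8.00 × 10^5 cells/mL / 150 = 5.33 × 10^3 cells/mL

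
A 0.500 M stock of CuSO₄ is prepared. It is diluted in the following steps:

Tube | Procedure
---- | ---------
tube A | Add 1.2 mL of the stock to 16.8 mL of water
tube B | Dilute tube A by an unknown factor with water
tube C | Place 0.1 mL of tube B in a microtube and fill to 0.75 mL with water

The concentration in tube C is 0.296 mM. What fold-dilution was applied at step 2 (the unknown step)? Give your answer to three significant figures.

Step 1: 1.2 mL + 16.8 mL = 18 mL total → factor 18/1.2 = 15
Step 2: unknown factor x
Step 3: 0.1 mL brought to 0.75 mL → factor 0.75/0.1 = 7.5
Product of known-step factors = 112.5
Overall factor = 0.500 M / (0.296 mM) = 1689.2
x = 1689.2 / 112.5 = 15.0

15.0-fold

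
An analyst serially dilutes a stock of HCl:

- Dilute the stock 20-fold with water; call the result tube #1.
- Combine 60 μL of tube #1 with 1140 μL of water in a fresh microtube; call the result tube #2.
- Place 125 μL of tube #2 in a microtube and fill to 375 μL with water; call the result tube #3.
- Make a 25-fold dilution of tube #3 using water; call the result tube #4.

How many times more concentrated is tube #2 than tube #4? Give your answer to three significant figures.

Step 1: 20-fold → factor 20
Step 2: 60 μL + 1140 μL = 1200 μL total → factor 1200/60 = 20
Step 3: 125 μL brought to 375 μL → factor 375/125 = 3
Step 4: 25-fold → factor 25
Dilution factor to tube #2 = 400; to tube #4 = 30000
[tube #2]/[tube #4] = (factor to tube #4)/(factor to tube #2) = 30000/400 = 75.0

75.0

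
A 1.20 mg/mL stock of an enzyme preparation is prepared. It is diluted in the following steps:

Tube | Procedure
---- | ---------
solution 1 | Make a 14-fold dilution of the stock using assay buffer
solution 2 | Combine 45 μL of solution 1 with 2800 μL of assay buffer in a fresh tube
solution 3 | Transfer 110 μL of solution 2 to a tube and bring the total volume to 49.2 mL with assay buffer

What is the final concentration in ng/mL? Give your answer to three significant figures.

3.03 ng/mL

Step 1: 14-fold → factor 14
Step 2: 45 μL + 2800 μL = 2845 μL total → factor 2845/45 = 63.222
Step 3: 110 μL brought to 49.2 mL → factor 49200/110 = 447.27
Overall dilution factor = 14 × 63.222 × 447.27 = 3.9589 × 10^5
Final = 1.20 mg/mL / 3.9589 × 10^5 = 3.031 × 10^-6 mg/mL = 3.03 ng/mL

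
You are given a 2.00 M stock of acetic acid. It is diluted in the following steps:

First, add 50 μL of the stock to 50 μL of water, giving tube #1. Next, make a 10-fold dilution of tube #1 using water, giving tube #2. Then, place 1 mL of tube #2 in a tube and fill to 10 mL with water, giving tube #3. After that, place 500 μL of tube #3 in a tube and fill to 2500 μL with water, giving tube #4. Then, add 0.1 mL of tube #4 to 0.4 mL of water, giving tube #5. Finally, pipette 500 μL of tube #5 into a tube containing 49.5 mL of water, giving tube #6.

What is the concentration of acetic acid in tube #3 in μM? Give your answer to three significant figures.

Step 1: 50 μL + 50 μL = 100 μL total → factor 100/50 = 2
Step 2: 10-fold → factor 10
Step 3: 1 mL brought to 10 mL → factor 10/1 = 10
Dilution factor through tube #3 = 2 × 10 × 10 = 200
[tube #3] = 2.00 M / 200 = 0.01000 M = 1.00 × 10^4 μM

1.00 × 10^4 μM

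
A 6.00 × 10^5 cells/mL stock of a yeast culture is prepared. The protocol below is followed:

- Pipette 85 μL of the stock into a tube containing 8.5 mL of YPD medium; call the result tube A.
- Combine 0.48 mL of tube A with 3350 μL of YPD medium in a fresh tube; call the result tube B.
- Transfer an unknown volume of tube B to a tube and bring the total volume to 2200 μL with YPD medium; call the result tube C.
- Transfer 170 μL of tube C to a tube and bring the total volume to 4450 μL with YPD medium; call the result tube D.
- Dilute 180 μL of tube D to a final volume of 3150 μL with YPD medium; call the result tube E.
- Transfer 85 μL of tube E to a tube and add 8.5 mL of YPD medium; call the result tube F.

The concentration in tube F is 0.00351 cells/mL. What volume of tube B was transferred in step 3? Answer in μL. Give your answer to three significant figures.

Step 1: 85 μL + 8.5 mL = 8585 μL total → factor 8585/85 = 101
Step 2: 0.48 mL + 3350 μL = 3.83 mL total → factor 3.83/0.48 = 7.9792
Step 3: v brought to 2200 μL → factor = 2200 μL/v
Step 4: 170 μL brought to 4450 μL → factor 4450/170 = 26.176
Step 5: 180 μL brought to 3150 μL → factor 3150/180 = 17.5
Step 6: 85 μL + 8.5 mL = 8585 μL total → factor 8585/85 = 101
Product of known-step factors = 3.7286 × 10^7
Overall factor = 6.00 × 10^5 cells/mL / (0.00351 cells/mL) = 1.7094 × 10^8
Step-3 factor = 1.7094 × 10^8 / 3.7286 × 10^7 = 4.5845
v = 2200 μL / 4.5845 = 480 μL

480 μL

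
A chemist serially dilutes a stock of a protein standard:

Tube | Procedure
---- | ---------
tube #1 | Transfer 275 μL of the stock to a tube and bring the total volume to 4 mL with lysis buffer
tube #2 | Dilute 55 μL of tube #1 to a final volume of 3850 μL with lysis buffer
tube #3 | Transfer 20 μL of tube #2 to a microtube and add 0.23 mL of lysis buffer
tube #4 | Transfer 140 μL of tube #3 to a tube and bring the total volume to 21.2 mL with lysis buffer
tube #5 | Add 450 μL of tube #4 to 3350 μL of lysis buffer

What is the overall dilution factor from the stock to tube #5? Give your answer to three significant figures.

Step 1: 275 μL brought to 4 mL → factor 4000/275 = 14.545
Step 2: 55 μL brought to 3850 μL → factor 3850/55 = 70
Step 3: 20 μL + 0.23 mL = 250 μL total → factor 250/20 = 12.5
Step 4: 140 μL brought to 21.2 mL → factor 21200/140 = 151.43
Step 5: 450 μL + 3350 μL = 3800 μL total → factor 3800/450 = 8.4444
Overall dilution factor = 14.545 × 70 × 12.5 × 151.43 × 8.4444 = 1.6275 × 10^7

1.63 × 10^7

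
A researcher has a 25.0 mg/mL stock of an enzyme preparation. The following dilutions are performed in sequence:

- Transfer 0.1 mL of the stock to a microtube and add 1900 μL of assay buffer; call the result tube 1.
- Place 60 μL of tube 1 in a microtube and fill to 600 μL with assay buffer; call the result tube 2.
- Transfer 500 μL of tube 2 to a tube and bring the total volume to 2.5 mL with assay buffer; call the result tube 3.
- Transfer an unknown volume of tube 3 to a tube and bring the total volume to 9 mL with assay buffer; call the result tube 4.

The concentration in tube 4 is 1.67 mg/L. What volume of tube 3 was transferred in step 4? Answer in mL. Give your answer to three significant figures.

Step 1: 0.1 mL + 1900 μL = 2 mL total → factor 2/0.1 = 20
Step 2: 60 μL brought to 600 μL → factor 600/60 = 10
Step 3: 500 μL brought to 2.5 mL → factor 2500/500 = 5
Step 4: v brought to 9 mL → factor = 9 mL/v
Product of known-step factors = 1000
Overall factor = 25.0 mg/mL / (1.67 mg/L) = 14970
Step-4 factor = 14970 / 1000 = 14.97
v = 9 mL / 14.97 = 0.601 mL

0.601 mL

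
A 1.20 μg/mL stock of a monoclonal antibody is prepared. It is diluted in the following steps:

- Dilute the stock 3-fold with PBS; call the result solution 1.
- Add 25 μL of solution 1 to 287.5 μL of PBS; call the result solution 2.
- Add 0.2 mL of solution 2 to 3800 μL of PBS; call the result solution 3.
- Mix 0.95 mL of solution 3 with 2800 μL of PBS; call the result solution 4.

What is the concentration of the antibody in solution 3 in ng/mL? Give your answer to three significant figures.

Step 1: 3-fold → factor 3
Step 2: 25 μL + 287.5 μL = 312.5 μL total → factor 312.5/25 = 12.5
Step 3: 0.2 mL + 3800 μL = 4 mL total → factor 4/0.2 = 20
Dilution factor through solution 3 = 3 × 12.5 × 20 = 750
[solution 3] = 1.20 μg/mL / 750 = 0.001600 μg/mL = 1.60 ng/mL

1.60 ng/mL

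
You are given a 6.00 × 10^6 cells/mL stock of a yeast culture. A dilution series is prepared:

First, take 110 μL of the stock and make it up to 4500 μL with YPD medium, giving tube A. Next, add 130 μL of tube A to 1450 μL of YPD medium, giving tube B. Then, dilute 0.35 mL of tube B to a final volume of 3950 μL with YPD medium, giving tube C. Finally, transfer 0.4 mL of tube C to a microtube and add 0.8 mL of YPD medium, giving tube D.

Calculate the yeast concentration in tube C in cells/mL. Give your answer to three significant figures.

1.07 × 10^3 cells/mL

Step 1: 110 μL brought to 4500 μL → factor 4500/110 = 40.909
Step 2: 130 μL + 1450 μL = 1580 μL total → factor 1580/130 = 12.154
Step 3: 0.35 mL brought to 3950 μL → factor 3.95/0.35 = 11.286
Dilution factor through tube C = 40.909 × 12.154 × 11.286 = 5611.3
[tube C] = 6.00 × 10^6 cells/mL / 5611.3 = 1.07 × 10^3 cells/mL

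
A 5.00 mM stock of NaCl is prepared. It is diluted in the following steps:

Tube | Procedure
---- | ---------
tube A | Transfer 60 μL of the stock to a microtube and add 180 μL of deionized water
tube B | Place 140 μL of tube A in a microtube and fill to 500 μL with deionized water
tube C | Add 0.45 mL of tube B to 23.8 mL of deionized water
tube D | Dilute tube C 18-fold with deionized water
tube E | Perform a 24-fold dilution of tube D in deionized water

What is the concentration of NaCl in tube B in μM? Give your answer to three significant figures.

350 μM

Step 1: 60 μL + 180 μL = 240 μL total → factor 240/60 = 4
Step 2: 140 μL brought to 500 μL → factor 500/140 = 3.5714
Dilution factor through tube B = 4 × 3.5714 = 14.286
[tube B] = 5.00 mM / 14.286 = 0.3500 mM = 350 μM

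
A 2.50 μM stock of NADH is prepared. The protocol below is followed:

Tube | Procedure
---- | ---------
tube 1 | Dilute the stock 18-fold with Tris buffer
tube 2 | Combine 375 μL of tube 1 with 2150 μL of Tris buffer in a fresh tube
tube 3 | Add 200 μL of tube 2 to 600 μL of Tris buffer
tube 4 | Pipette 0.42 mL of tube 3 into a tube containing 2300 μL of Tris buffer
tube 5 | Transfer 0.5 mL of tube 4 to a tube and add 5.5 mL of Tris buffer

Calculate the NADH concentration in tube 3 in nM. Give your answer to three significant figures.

Step 1: 18-fold → factor 18
Step 2: 375 μL + 2150 μL = 2525 μL total → factor 2525/375 = 6.7333
Step 3: 200 μL + 600 μL = 800 μL total → factor 800/200 = 4
Dilution factor through tube 3 = 18 × 6.7333 × 4 = 484.8
[tube 3] = 2.50 μM / 484.8 = 0.005157 μM = 5.16 nM

5.16 nM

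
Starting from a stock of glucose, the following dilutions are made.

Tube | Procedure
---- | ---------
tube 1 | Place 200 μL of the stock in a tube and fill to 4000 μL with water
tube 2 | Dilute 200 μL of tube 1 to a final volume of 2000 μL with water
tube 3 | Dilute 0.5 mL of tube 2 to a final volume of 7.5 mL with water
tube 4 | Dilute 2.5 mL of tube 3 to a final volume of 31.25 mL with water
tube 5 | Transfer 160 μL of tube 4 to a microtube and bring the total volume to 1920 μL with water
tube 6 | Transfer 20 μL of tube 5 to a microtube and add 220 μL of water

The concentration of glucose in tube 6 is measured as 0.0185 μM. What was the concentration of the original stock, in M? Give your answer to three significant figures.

0.0999 M

Step 1: 200 μL brought to 4000 μL → factor 4000/200 = 20
Step 2: 200 μL brought to 2000 μL → factor 2000/200 = 10
Step 3: 0.5 mL brought to 7.5 mL → factor 7.5/0.5 = 15
Step 4: 2.5 mL brought to 31.25 mL → factor 31.25/2.5 = 12.5
Step 5: 160 μL brought to 1920 μL → factor 1920/160 = 12
Step 6: 20 μL + 220 μL = 240 μL total → factor 240/20 = 12
Overall dilution factor = 20 × 10 × 15 × 12.5 × 12 × 12 = 5.4 × 10^6
Stock = 0.0185 μM × 5.4 × 10^6 = 9.990 × 10^4 μM = 0.0999 M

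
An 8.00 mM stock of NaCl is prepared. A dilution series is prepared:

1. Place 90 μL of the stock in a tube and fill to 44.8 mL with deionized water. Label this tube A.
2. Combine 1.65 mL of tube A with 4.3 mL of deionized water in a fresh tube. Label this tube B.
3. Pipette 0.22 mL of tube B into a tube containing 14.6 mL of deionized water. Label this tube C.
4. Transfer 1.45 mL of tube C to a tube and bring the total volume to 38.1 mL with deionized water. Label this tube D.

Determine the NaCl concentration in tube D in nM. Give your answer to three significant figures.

Step 1: 90 μL brought to 44.8 mL → factor 44800/90 = 497.78
Step 2: 1.65 mL + 4.3 mL = 5.95 mL total → factor 5.95/1.65 = 3.6061
Step 3: 0.22 mL + 14.6 mL = 14.82 mL total → factor 14.82/0.22 = 67.364
Step 4: 1.45 mL brought to 38.1 mL → factor 38.1/1.45 = 26.276
Overall dilution factor = 497.78 × 3.6061 × 67.364 × 26.276 = 3.1772 × 10^6
Final = 8.00 mM / 3.1772 × 10^6 = 2.518 × 10^-6 mM = 2.52 nM

2.52 nM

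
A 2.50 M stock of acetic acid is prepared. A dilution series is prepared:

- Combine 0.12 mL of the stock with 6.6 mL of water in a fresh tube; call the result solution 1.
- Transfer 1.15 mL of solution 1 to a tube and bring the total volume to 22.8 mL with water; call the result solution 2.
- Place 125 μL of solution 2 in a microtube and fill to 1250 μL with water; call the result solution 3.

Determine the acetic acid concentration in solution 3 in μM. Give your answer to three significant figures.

225 μM

Step 1: 0.12 mL + 6.6 mL = 6.72 mL total → factor 6.72/0.12 = 56
Step 2: 1.15 mL brought to 22.8 mL → factor 22.8/1.15 = 19.826
Step 3: 125 μL brought to 1250 μL → factor 1250/125 = 10
Overall dilution factor = 56 × 19.826 × 10 = 11103
Final = 2.50 M / 11103 = 0.0002252 M = 225 μM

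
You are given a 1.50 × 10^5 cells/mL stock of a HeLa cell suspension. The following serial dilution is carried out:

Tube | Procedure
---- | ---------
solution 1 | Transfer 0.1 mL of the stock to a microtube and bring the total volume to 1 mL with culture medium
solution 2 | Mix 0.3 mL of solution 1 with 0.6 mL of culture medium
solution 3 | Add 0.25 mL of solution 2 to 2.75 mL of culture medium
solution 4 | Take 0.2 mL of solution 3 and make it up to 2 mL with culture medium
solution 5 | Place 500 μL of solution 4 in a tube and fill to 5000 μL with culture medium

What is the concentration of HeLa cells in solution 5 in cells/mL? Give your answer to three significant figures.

Step 1: 0.1 mL brought to 1 mL → factor 1/0.1 = 10
Step 2: 0.3 mL + 0.6 mL = 0.9 mL total → factor 0.9/0.3 = 3
Step 3: 0.25 mL + 2.75 mL = 3 mL total → factor 3/0.25 = 12
Step 4: 0.2 mL brought to 2 mL → factor 2/0.2 = 10
Step 5: 500 μL brought to 5000 μL → factor 5000/500 = 10
Overall dilution factor = 10 × 3 × 12 × 10 × 10 = 36000
Final = 1.50 × 10^5 cells/mL / 36000 = 4.17 cells/mL

4.17 cells/mL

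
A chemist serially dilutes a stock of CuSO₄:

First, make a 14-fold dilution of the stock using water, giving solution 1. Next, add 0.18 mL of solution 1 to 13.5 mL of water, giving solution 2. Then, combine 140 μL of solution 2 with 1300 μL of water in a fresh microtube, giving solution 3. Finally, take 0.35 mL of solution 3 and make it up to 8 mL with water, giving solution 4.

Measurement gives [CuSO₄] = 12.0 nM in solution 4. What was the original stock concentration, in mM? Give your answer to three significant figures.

Step 1: 14-fold → factor 14
Step 2: 0.18 mL + 13.5 mL = 13.68 mL total → factor 13.68/0.18 = 76
Step 3: 140 μL + 1300 μL = 1440 μL total → factor 1440/140 = 10.286
Step 4: 0.35 mL brought to 8 mL → factor 8/0.35 = 22.857
Overall dilution factor = 14 × 76 × 10.286 × 22.857 = 2.5015 × 10^5
Stock = 12.0 nM × 2.5015 × 10^5 = 3.002 × 10^6 nM = 3.00 mM

3.00 mM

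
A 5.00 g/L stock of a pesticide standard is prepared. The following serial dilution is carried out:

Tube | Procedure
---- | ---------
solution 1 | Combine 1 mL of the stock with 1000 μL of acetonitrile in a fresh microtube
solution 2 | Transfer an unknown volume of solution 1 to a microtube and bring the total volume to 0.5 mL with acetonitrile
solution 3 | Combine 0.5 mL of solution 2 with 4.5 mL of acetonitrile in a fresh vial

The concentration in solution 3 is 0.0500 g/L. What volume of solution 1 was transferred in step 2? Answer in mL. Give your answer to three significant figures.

0.100 mL

Step 1: 1 mL + 1000 μL = 2 mL total → factor 2/1 = 2
Step 2: v brought to 0.5 mL → factor = 0.5 mL/v
Step 3: 0.5 mL + 4.5 mL = 5 mL total → factor 5/0.5 = 10
Product of known-step factors = 20
Overall factor = 5.00 g/L / (0.0500 g/L) = 100
Step-2 factor = 100 / 20 = 5
v = 0.5 mL / 5 = 0.100 mL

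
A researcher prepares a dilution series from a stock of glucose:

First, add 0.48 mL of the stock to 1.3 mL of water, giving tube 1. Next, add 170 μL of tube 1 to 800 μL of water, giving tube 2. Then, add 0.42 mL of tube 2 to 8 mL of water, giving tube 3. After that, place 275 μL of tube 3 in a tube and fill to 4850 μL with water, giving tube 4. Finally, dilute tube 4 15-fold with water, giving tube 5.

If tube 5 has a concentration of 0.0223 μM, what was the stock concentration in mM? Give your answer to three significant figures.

Step 1: 0.48 mL + 1.3 mL = 1.78 mL total → factor 1.78/0.48 = 3.7083
Step 2: 170 μL + 800 μL = 970 μL total → factor 970/170 = 5.7059
Step 3: 0.42 mL + 8 mL = 8.42 mL total → factor 8.42/0.42 = 20.048
Step 4: 275 μL brought to 4850 μL → factor 4850/275 = 17.636
Step 5: 15-fold → factor 15
Overall dilution factor = 3.7083 × 5.7059 × 20.048 × 17.636 × 15 = 1.1222 × 10^5
Stock = 0.0223 μM × 1.1222 × 10^5 = 2502 μM = 2.50 mM

2.50 mM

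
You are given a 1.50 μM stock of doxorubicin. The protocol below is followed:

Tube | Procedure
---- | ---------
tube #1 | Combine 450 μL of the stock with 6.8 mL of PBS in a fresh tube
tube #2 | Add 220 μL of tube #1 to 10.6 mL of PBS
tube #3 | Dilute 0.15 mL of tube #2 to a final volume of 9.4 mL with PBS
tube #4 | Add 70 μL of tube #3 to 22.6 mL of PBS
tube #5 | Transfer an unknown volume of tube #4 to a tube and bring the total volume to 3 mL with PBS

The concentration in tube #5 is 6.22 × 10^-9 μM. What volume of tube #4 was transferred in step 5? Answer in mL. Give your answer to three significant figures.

Step 1: 450 μL + 6.8 mL = 7250 μL total → factor 7250/450 = 16.111
Step 2: 220 μL + 10.6 mL = 10820 μL total → factor 10820/220 = 49.182
Step 3: 0.15 mL brought to 9.4 mL → factor 9.4/0.15 = 62.667
Step 4: 70 μL + 22.6 mL = 22670 μL total → factor 22670/70 = 323.86
Step 5: v brought to 3 mL → factor = 3 mL/v
Product of known-step factors = 1.6081 × 10^7
Overall factor = 1.50 μM / (6.22 × 10^-9 μM) = 2.4116 × 10^8
Step-5 factor = 2.4116 × 10^8 / 1.6081 × 10^7 = 14.996
v = 3 mL / 14.996 = 0.200 mL

0.200 mL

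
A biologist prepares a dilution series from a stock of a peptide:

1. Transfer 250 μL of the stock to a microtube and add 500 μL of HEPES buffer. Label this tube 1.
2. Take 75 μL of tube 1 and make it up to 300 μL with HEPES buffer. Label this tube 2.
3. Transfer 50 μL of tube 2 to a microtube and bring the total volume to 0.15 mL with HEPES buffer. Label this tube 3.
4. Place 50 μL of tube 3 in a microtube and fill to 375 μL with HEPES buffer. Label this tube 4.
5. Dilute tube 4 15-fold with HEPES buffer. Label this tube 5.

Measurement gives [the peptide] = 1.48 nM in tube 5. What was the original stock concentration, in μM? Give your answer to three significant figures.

5.99 μM

Step 1: 250 μL + 500 μL = 750 μL total → factor 750/250 = 3
Step 2: 75 μL brought to 300 μL → factor 300/75 = 4
Step 3: 50 μL brought to 0.15 mL → factor 150/50 = 3
Step 4: 50 μL brought to 375 μL → factor 375/50 = 7.5
Step 5: 15-fold → factor 15
Overall dilution factor = 3 × 4 × 3 × 7.5 × 15 = 4050
Stock = 1.48 nM × 4050 = 5994 nM = 5.99 μM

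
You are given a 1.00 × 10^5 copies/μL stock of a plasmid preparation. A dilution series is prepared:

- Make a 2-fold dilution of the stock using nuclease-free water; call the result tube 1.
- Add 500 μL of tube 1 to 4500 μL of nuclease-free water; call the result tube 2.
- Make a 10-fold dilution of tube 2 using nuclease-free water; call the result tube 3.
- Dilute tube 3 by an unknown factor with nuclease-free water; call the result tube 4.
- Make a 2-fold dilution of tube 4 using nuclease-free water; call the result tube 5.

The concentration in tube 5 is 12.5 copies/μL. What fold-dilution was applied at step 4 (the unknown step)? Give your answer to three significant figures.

Step 1: 2-fold → factor 2
Step 2: 500 μL + 4500 μL = 5000 μL total → factor 5000/500 = 10
Step 3: 10-fold → factor 10
Step 4: unknown factor x
Step 5: 2-fold → factor 2
Product of known-step factors = 400
Overall factor = 1.00 × 10^5 copies/μL / (12.5 copies/μL) = 8000
x = 8000 / 400 = 20.0

20.0-fold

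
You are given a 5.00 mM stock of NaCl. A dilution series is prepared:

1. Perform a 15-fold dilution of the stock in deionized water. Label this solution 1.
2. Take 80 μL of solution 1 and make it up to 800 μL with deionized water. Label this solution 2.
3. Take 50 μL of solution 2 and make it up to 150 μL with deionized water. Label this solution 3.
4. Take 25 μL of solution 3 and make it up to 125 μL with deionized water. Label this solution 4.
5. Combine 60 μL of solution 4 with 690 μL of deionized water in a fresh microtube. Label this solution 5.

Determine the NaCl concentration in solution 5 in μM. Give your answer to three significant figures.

Step 1: 15-fold → factor 15
Step 2: 80 μL brought to 800 μL → factor 800/80 = 10
Step 3: 50 μL brought to 150 μL → factor 150/50 = 3
Step 4: 25 μL brought to 125 μL → factor 125/25 = 5
Step 5: 60 μL + 690 μL = 750 μL total → factor 750/60 = 12.5
Overall dilution factor = 15 × 10 × 3 × 5 × 12.5 = 28125
Final = 5.00 mM / 28125 = 0.0001778 mM = 0.178 μM

0.178 μM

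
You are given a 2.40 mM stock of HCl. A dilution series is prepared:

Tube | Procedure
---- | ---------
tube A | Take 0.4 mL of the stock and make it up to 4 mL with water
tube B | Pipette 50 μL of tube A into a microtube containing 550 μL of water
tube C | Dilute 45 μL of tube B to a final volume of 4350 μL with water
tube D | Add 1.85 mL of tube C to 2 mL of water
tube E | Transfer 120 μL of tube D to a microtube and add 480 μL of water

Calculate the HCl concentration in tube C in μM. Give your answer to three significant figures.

Step 1: 0.4 mL brought to 4 mL → factor 4/0.4 = 10
Step 2: 50 μL + 550 μL = 600 μL total → factor 600/50 = 12
Step 3: 45 μL brought to 4350 μL → factor 4350/45 = 96.667
Dilution factor through tube C = 10 × 12 × 96.667 = 11600
[tube C] = 2.40 mM / 11600 = 0.0002069 mM = 0.207 μM

0.207 μM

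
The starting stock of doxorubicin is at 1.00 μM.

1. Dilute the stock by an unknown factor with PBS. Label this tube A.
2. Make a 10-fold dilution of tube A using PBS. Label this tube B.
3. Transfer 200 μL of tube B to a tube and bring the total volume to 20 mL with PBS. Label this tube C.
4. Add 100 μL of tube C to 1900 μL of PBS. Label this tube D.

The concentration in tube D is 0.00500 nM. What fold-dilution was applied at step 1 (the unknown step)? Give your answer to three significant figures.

Step 1: unknown factor x
Step 2: 10-fold → factor 10
Step 3: 200 μL brought to 20 mL → factor 20000/200 = 100
Step 4: 100 μL + 1900 μL = 2000 μL total → factor 2000/100 = 20
Product of known-step factors = 20000
Overall factor = 1.00 μM / (0.00500 nM) = 2 × 10^5
x = 2 × 10^5 / 20000 = 10.0

10.0-fold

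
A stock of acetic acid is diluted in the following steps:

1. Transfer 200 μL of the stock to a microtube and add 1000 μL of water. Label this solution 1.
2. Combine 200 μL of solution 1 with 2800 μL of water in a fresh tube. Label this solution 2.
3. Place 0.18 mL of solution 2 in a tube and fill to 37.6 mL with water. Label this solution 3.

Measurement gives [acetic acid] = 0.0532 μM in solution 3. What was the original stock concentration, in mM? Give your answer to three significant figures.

1.00 mM

Step 1: 200 μL + 1000 μL = 1200 μL total → factor 1200/200 = 6
Step 2: 200 μL + 2800 μL = 3000 μL total → factor 3000/200 = 15
Step 3: 0.18 mL brought to 37.6 mL → factor 37.6/0.18 = 208.89
Overall dilution factor = 6 × 15 × 208.89 = 18800
Stock = 0.0532 μM × 18800 = 1000 μM = 1.00 mM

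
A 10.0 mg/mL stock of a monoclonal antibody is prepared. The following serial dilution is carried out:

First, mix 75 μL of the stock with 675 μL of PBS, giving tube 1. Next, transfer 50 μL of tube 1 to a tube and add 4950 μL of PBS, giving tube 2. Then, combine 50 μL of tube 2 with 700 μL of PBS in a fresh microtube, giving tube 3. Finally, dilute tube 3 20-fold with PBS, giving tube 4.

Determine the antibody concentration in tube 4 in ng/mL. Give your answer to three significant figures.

33.3 ng/mL

Step 1: 75 μL + 675 μL = 750 μL total → factor 750/75 = 10
Step 2: 50 μL + 4950 μL = 5000 μL total → factor 5000/50 = 100
Step 3: 50 μL + 700 μL = 750 μL total → factor 750/50 = 15
Step 4: 20-fold → factor 20
Overall dilution factor = 10 × 100 × 15 × 20 = 3 × 10^5
Final = 10.0 mg/mL / 3 × 10^5 = 3.333 × 10^-5 mg/mL = 33.3 ng/mL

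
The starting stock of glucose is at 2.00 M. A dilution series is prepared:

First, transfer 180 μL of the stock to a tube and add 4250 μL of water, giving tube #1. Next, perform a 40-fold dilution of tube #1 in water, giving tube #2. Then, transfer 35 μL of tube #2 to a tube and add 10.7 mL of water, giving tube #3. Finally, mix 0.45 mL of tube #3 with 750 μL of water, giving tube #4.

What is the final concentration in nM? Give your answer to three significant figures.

Step 1: 180 μL + 4250 μL = 4430 μL total → factor 4430/180 = 24.611
Step 2: 40-fold → factor 40
Step 3: 35 μL + 10.7 mL = 10735 μL total → factor 10735/35 = 306.71
Step 4: 0.45 mL + 750 μL = 1.2 mL total → factor 1.2/0.45 = 2.6667
Overall dilution factor = 24.611 × 40 × 306.71 × 2.6667 = 8.0518 × 10^5
Final = 2.00 M / 8.0518 × 10^5 = 2.484 × 10^-6 M = 2.48 × 10^3 nM

2.48 × 10^3 nM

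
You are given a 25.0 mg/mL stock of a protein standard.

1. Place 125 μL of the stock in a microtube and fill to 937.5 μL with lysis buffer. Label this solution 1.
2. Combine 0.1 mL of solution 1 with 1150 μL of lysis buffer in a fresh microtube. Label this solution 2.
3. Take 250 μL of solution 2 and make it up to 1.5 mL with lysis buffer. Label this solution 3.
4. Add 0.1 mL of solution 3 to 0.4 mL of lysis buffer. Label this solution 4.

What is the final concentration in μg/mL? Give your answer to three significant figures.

Step 1: 125 μL brought to 937.5 μL → factor 937.5/125 = 7.5
Step 2: 0.1 mL + 1150 μL = 1.25 mL total → factor 1.25/0.1 = 12.5
Step 3: 250 μL brought to 1.5 mL → factor 1500/250 = 6
Step 4: 0.1 mL + 0.4 mL = 0.5 mL total → factor 0.5/0.1 = 5
Overall dilution factor = 7.5 × 12.5 × 6 × 5 = 2812.5
Final = 25.0 mg/mL / 2812.5 = 0.008889 mg/mL = 8.89 μg/mL

8.89 μg/mL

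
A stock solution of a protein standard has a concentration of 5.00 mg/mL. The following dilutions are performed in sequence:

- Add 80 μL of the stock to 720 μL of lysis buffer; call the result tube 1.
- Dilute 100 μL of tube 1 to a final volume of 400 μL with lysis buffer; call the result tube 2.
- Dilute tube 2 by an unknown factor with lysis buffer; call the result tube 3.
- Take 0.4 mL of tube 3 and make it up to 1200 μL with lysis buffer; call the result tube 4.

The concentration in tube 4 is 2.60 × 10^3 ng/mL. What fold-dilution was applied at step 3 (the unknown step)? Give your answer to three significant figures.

Step 1: 80 μL + 720 μL = 800 μL total → factor 800/80 = 10
Step 2: 100 μL brought to 400 μL → factor 400/100 = 4
Step 3: unknown factor x
Step 4: 0.4 mL brought to 1200 μL → factor 1.2/0.4 = 3
Product of known-step factors = 120
Overall factor = 5.00 mg/mL / (2.60 × 10^3 ng/mL) = 1923.1
x = 1923.1 / 120 = 16.0

16.0-fold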